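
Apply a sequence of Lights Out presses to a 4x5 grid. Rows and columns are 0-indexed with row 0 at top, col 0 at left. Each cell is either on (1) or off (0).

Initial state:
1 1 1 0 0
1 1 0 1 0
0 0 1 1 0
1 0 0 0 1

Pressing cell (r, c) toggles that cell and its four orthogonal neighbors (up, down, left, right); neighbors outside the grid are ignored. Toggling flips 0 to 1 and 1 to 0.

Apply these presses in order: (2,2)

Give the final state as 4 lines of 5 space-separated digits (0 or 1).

After press 1 at (2,2):
1 1 1 0 0
1 1 1 1 0
0 1 0 0 0
1 0 1 0 1

Answer: 1 1 1 0 0
1 1 1 1 0
0 1 0 0 0
1 0 1 0 1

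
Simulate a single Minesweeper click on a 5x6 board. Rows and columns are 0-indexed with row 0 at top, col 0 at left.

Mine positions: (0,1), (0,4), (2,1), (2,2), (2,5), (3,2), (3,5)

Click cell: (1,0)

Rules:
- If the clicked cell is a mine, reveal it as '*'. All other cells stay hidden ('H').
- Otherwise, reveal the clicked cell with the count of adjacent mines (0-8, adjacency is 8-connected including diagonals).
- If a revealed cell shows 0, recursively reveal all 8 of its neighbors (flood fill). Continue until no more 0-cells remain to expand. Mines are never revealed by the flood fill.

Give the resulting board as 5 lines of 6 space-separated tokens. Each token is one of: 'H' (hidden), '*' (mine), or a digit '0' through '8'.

H H H H H H
2 H H H H H
H H H H H H
H H H H H H
H H H H H H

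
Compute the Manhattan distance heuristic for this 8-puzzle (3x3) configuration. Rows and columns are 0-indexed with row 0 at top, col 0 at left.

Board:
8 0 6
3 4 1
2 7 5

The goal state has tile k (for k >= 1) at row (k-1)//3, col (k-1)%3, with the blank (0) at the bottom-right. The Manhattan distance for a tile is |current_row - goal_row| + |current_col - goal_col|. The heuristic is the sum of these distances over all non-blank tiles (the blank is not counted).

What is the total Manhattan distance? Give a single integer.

Tile 8: (0,0)->(2,1) = 3
Tile 6: (0,2)->(1,2) = 1
Tile 3: (1,0)->(0,2) = 3
Tile 4: (1,1)->(1,0) = 1
Tile 1: (1,2)->(0,0) = 3
Tile 2: (2,0)->(0,1) = 3
Tile 7: (2,1)->(2,0) = 1
Tile 5: (2,2)->(1,1) = 2
Sum: 3 + 1 + 3 + 1 + 3 + 3 + 1 + 2 = 17

Answer: 17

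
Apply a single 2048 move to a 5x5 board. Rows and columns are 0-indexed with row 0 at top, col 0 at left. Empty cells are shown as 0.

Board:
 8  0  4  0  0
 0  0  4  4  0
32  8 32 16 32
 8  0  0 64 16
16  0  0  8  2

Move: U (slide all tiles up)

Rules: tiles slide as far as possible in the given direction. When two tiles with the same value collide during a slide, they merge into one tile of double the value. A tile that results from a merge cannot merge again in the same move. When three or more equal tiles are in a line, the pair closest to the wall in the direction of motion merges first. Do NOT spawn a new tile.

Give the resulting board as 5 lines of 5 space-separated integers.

Slide up:
col 0: [8, 0, 32, 8, 16] -> [8, 32, 8, 16, 0]
col 1: [0, 0, 8, 0, 0] -> [8, 0, 0, 0, 0]
col 2: [4, 4, 32, 0, 0] -> [8, 32, 0, 0, 0]
col 3: [0, 4, 16, 64, 8] -> [4, 16, 64, 8, 0]
col 4: [0, 0, 32, 16, 2] -> [32, 16, 2, 0, 0]

Answer:  8  8  8  4 32
32  0 32 16 16
 8  0  0 64  2
16  0  0  8  0
 0  0  0  0  0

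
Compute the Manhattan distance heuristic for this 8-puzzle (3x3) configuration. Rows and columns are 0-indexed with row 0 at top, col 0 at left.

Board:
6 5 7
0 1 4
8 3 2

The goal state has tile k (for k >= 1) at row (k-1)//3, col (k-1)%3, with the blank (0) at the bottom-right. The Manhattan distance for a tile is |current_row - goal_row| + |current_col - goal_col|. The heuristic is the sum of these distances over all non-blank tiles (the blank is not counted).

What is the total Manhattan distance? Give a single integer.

Tile 6: (0,0)->(1,2) = 3
Tile 5: (0,1)->(1,1) = 1
Tile 7: (0,2)->(2,0) = 4
Tile 1: (1,1)->(0,0) = 2
Tile 4: (1,2)->(1,0) = 2
Tile 8: (2,0)->(2,1) = 1
Tile 3: (2,1)->(0,2) = 3
Tile 2: (2,2)->(0,1) = 3
Sum: 3 + 1 + 4 + 2 + 2 + 1 + 3 + 3 = 19

Answer: 19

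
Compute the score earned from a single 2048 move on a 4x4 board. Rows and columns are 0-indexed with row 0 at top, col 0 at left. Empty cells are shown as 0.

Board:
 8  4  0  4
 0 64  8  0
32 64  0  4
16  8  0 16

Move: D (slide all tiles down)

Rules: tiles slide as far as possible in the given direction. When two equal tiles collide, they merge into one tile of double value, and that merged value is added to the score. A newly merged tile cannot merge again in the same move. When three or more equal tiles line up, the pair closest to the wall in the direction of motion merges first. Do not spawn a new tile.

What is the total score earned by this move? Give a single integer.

Answer: 136

Derivation:
Slide down:
col 0: [8, 0, 32, 16] -> [0, 8, 32, 16]  score +0 (running 0)
col 1: [4, 64, 64, 8] -> [0, 4, 128, 8]  score +128 (running 128)
col 2: [0, 8, 0, 0] -> [0, 0, 0, 8]  score +0 (running 128)
col 3: [4, 0, 4, 16] -> [0, 0, 8, 16]  score +8 (running 136)
Board after move:
  0   0   0   0
  8   4   0   0
 32 128   0   8
 16   8   8  16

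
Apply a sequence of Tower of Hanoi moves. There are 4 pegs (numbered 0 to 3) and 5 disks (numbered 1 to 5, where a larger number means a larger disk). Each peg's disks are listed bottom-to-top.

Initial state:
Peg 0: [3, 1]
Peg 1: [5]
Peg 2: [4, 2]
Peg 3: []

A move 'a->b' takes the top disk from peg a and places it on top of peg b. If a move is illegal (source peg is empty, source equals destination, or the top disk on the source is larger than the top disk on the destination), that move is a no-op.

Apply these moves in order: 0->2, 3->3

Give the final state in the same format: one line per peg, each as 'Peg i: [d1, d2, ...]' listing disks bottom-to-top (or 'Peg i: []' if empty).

Answer: Peg 0: [3]
Peg 1: [5]
Peg 2: [4, 2, 1]
Peg 3: []

Derivation:
After move 1 (0->2):
Peg 0: [3]
Peg 1: [5]
Peg 2: [4, 2, 1]
Peg 3: []

After move 2 (3->3):
Peg 0: [3]
Peg 1: [5]
Peg 2: [4, 2, 1]
Peg 3: []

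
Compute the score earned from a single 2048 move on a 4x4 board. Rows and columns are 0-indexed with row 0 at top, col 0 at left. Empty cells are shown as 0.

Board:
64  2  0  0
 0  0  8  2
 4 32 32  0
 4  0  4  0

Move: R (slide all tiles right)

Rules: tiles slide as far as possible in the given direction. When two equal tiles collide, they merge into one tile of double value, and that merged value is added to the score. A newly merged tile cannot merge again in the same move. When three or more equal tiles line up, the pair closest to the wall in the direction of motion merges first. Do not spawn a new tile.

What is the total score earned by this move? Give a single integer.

Answer: 72

Derivation:
Slide right:
row 0: [64, 2, 0, 0] -> [0, 0, 64, 2]  score +0 (running 0)
row 1: [0, 0, 8, 2] -> [0, 0, 8, 2]  score +0 (running 0)
row 2: [4, 32, 32, 0] -> [0, 0, 4, 64]  score +64 (running 64)
row 3: [4, 0, 4, 0] -> [0, 0, 0, 8]  score +8 (running 72)
Board after move:
 0  0 64  2
 0  0  8  2
 0  0  4 64
 0  0  0  8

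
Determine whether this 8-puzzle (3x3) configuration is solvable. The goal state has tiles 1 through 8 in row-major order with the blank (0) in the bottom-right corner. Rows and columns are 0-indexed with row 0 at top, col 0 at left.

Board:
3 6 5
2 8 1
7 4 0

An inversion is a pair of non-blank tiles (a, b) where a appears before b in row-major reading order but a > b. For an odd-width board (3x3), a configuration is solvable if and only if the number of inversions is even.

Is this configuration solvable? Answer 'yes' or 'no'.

Inversions (pairs i<j in row-major order where tile[i] > tile[j] > 0): 14
14 is even, so the puzzle is solvable.

Answer: yes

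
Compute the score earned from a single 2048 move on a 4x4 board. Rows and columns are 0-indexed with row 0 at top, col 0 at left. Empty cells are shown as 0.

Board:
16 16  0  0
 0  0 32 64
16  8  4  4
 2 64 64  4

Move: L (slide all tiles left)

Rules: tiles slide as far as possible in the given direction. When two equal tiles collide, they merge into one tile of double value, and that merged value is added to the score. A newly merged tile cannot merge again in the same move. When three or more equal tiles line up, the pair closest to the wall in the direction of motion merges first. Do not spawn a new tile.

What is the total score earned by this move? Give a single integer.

Answer: 168

Derivation:
Slide left:
row 0: [16, 16, 0, 0] -> [32, 0, 0, 0]  score +32 (running 32)
row 1: [0, 0, 32, 64] -> [32, 64, 0, 0]  score +0 (running 32)
row 2: [16, 8, 4, 4] -> [16, 8, 8, 0]  score +8 (running 40)
row 3: [2, 64, 64, 4] -> [2, 128, 4, 0]  score +128 (running 168)
Board after move:
 32   0   0   0
 32  64   0   0
 16   8   8   0
  2 128   4   0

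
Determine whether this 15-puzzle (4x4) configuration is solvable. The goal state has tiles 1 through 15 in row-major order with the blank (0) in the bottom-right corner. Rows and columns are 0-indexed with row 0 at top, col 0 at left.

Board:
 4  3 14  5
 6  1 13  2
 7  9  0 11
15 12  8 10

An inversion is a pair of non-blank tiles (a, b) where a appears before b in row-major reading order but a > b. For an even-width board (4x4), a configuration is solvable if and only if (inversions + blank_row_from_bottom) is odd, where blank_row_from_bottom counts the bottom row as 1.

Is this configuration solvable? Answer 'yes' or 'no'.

Answer: yes

Derivation:
Inversions: 35
Blank is in row 2 (0-indexed from top), which is row 2 counting from the bottom (bottom = 1).
35 + 2 = 37, which is odd, so the puzzle is solvable.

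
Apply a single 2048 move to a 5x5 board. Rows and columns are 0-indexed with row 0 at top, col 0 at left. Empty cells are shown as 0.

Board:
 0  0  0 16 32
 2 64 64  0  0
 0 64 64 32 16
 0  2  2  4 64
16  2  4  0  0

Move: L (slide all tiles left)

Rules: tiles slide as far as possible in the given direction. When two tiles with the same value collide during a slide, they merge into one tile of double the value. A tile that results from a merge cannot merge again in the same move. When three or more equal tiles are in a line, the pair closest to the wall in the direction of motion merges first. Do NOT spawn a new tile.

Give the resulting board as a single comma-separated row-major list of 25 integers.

Slide left:
row 0: [0, 0, 0, 16, 32] -> [16, 32, 0, 0, 0]
row 1: [2, 64, 64, 0, 0] -> [2, 128, 0, 0, 0]
row 2: [0, 64, 64, 32, 16] -> [128, 32, 16, 0, 0]
row 3: [0, 2, 2, 4, 64] -> [4, 4, 64, 0, 0]
row 4: [16, 2, 4, 0, 0] -> [16, 2, 4, 0, 0]

Answer: 16, 32, 0, 0, 0, 2, 128, 0, 0, 0, 128, 32, 16, 0, 0, 4, 4, 64, 0, 0, 16, 2, 4, 0, 0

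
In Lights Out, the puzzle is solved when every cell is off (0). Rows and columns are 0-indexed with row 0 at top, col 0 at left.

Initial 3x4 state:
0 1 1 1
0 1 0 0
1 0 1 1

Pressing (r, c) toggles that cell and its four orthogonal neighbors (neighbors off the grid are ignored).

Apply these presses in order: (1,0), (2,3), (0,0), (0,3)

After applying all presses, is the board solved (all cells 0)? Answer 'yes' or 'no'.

Answer: yes

Derivation:
After press 1 at (1,0):
1 1 1 1
1 0 0 0
0 0 1 1

After press 2 at (2,3):
1 1 1 1
1 0 0 1
0 0 0 0

After press 3 at (0,0):
0 0 1 1
0 0 0 1
0 0 0 0

After press 4 at (0,3):
0 0 0 0
0 0 0 0
0 0 0 0

Lights still on: 0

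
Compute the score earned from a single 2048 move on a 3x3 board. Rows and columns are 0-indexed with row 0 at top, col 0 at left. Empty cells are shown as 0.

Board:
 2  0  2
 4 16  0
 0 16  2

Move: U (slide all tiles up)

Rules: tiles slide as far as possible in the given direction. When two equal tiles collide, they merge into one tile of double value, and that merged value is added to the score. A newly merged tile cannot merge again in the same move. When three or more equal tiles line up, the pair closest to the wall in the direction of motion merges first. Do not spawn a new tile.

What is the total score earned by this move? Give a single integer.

Answer: 36

Derivation:
Slide up:
col 0: [2, 4, 0] -> [2, 4, 0]  score +0 (running 0)
col 1: [0, 16, 16] -> [32, 0, 0]  score +32 (running 32)
col 2: [2, 0, 2] -> [4, 0, 0]  score +4 (running 36)
Board after move:
 2 32  4
 4  0  0
 0  0  0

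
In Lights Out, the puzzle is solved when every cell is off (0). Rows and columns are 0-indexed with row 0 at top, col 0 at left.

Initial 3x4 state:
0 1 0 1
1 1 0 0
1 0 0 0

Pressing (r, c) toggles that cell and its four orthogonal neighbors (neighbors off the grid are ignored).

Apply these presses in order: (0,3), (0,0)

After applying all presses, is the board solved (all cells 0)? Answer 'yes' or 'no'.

Answer: no

Derivation:
After press 1 at (0,3):
0 1 1 0
1 1 0 1
1 0 0 0

After press 2 at (0,0):
1 0 1 0
0 1 0 1
1 0 0 0

Lights still on: 5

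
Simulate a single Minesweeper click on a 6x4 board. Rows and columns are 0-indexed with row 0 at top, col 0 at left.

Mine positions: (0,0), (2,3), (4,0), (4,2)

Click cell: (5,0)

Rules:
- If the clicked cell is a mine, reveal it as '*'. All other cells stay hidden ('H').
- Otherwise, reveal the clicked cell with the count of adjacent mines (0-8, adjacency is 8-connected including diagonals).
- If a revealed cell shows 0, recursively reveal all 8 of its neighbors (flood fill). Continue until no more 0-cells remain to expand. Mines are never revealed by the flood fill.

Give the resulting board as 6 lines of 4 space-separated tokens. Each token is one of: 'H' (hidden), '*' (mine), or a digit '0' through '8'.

H H H H
H H H H
H H H H
H H H H
H H H H
1 H H H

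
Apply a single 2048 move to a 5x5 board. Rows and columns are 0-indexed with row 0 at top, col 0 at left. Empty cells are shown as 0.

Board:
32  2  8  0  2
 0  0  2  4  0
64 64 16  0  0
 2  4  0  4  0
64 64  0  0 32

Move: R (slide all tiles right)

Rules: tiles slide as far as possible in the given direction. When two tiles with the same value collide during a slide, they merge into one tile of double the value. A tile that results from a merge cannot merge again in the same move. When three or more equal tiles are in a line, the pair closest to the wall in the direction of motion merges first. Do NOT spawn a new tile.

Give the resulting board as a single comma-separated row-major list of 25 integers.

Slide right:
row 0: [32, 2, 8, 0, 2] -> [0, 32, 2, 8, 2]
row 1: [0, 0, 2, 4, 0] -> [0, 0, 0, 2, 4]
row 2: [64, 64, 16, 0, 0] -> [0, 0, 0, 128, 16]
row 3: [2, 4, 0, 4, 0] -> [0, 0, 0, 2, 8]
row 4: [64, 64, 0, 0, 32] -> [0, 0, 0, 128, 32]

Answer: 0, 32, 2, 8, 2, 0, 0, 0, 2, 4, 0, 0, 0, 128, 16, 0, 0, 0, 2, 8, 0, 0, 0, 128, 32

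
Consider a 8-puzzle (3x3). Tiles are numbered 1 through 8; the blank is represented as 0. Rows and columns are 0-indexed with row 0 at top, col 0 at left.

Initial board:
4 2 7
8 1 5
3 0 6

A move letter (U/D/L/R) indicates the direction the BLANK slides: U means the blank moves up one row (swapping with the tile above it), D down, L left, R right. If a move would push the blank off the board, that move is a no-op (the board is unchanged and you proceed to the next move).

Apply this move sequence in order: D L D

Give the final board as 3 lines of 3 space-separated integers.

Answer: 4 2 7
8 1 5
0 3 6

Derivation:
After move 1 (D):
4 2 7
8 1 5
3 0 6

After move 2 (L):
4 2 7
8 1 5
0 3 6

After move 3 (D):
4 2 7
8 1 5
0 3 6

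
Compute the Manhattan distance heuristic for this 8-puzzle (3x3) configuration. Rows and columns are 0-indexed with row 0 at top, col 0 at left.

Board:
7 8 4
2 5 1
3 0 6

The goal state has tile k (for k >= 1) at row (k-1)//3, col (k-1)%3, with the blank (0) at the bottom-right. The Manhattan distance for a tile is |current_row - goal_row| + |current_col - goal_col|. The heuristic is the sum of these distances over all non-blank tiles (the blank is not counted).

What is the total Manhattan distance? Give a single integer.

Answer: 17

Derivation:
Tile 7: (0,0)->(2,0) = 2
Tile 8: (0,1)->(2,1) = 2
Tile 4: (0,2)->(1,0) = 3
Tile 2: (1,0)->(0,1) = 2
Tile 5: (1,1)->(1,1) = 0
Tile 1: (1,2)->(0,0) = 3
Tile 3: (2,0)->(0,2) = 4
Tile 6: (2,2)->(1,2) = 1
Sum: 2 + 2 + 3 + 2 + 0 + 3 + 4 + 1 = 17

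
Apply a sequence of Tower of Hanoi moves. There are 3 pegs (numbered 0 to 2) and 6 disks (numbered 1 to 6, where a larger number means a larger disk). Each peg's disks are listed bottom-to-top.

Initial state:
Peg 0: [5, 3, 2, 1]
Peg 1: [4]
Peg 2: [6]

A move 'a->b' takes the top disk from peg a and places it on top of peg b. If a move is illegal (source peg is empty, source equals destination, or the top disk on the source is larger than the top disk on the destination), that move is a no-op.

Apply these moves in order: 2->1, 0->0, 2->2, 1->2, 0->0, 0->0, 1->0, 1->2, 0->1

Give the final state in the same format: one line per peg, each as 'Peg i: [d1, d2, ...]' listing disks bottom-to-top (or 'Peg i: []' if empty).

After move 1 (2->1):
Peg 0: [5, 3, 2, 1]
Peg 1: [4]
Peg 2: [6]

After move 2 (0->0):
Peg 0: [5, 3, 2, 1]
Peg 1: [4]
Peg 2: [6]

After move 3 (2->2):
Peg 0: [5, 3, 2, 1]
Peg 1: [4]
Peg 2: [6]

After move 4 (1->2):
Peg 0: [5, 3, 2, 1]
Peg 1: []
Peg 2: [6, 4]

After move 5 (0->0):
Peg 0: [5, 3, 2, 1]
Peg 1: []
Peg 2: [6, 4]

After move 6 (0->0):
Peg 0: [5, 3, 2, 1]
Peg 1: []
Peg 2: [6, 4]

After move 7 (1->0):
Peg 0: [5, 3, 2, 1]
Peg 1: []
Peg 2: [6, 4]

After move 8 (1->2):
Peg 0: [5, 3, 2, 1]
Peg 1: []
Peg 2: [6, 4]

After move 9 (0->1):
Peg 0: [5, 3, 2]
Peg 1: [1]
Peg 2: [6, 4]

Answer: Peg 0: [5, 3, 2]
Peg 1: [1]
Peg 2: [6, 4]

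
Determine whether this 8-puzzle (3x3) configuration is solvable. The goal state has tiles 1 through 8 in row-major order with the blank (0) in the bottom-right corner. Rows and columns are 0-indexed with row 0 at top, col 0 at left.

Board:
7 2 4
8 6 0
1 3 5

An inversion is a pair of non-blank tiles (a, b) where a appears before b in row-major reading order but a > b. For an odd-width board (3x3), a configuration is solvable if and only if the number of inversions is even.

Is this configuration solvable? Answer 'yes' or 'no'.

Inversions (pairs i<j in row-major order where tile[i] > tile[j] > 0): 16
16 is even, so the puzzle is solvable.

Answer: yes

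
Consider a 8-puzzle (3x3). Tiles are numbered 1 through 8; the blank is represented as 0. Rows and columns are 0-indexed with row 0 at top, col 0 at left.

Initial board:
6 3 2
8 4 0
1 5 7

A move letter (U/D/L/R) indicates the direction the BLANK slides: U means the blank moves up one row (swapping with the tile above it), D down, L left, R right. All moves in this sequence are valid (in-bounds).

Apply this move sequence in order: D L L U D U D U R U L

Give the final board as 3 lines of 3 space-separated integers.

Answer: 0 6 2
4 3 7
8 1 5

Derivation:
After move 1 (D):
6 3 2
8 4 7
1 5 0

After move 2 (L):
6 3 2
8 4 7
1 0 5

After move 3 (L):
6 3 2
8 4 7
0 1 5

After move 4 (U):
6 3 2
0 4 7
8 1 5

After move 5 (D):
6 3 2
8 4 7
0 1 5

After move 6 (U):
6 3 2
0 4 7
8 1 5

After move 7 (D):
6 3 2
8 4 7
0 1 5

After move 8 (U):
6 3 2
0 4 7
8 1 5

After move 9 (R):
6 3 2
4 0 7
8 1 5

After move 10 (U):
6 0 2
4 3 7
8 1 5

After move 11 (L):
0 6 2
4 3 7
8 1 5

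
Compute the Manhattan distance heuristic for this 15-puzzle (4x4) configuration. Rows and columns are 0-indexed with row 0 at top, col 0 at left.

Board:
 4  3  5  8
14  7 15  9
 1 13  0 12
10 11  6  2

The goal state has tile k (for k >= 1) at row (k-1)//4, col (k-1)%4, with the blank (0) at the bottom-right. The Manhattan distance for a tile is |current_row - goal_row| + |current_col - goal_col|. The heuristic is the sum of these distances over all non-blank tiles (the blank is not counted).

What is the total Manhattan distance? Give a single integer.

Answer: 34

Derivation:
Tile 4: (0,0)->(0,3) = 3
Tile 3: (0,1)->(0,2) = 1
Tile 5: (0,2)->(1,0) = 3
Tile 8: (0,3)->(1,3) = 1
Tile 14: (1,0)->(3,1) = 3
Tile 7: (1,1)->(1,2) = 1
Tile 15: (1,2)->(3,2) = 2
Tile 9: (1,3)->(2,0) = 4
Tile 1: (2,0)->(0,0) = 2
Tile 13: (2,1)->(3,0) = 2
Tile 12: (2,3)->(2,3) = 0
Tile 10: (3,0)->(2,1) = 2
Tile 11: (3,1)->(2,2) = 2
Tile 6: (3,2)->(1,1) = 3
Tile 2: (3,3)->(0,1) = 5
Sum: 3 + 1 + 3 + 1 + 3 + 1 + 2 + 4 + 2 + 2 + 0 + 2 + 2 + 3 + 5 = 34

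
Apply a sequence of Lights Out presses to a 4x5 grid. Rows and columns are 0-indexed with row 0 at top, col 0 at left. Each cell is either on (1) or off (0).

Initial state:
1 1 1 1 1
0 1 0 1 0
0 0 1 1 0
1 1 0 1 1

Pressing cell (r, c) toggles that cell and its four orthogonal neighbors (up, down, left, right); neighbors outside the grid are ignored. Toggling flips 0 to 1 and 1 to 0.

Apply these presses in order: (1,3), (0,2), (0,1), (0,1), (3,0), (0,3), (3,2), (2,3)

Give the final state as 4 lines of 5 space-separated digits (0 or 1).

Answer: 1 0 1 0 0
0 1 0 0 1
1 0 1 1 1
0 1 1 1 1

Derivation:
After press 1 at (1,3):
1 1 1 0 1
0 1 1 0 1
0 0 1 0 0
1 1 0 1 1

After press 2 at (0,2):
1 0 0 1 1
0 1 0 0 1
0 0 1 0 0
1 1 0 1 1

After press 3 at (0,1):
0 1 1 1 1
0 0 0 0 1
0 0 1 0 0
1 1 0 1 1

After press 4 at (0,1):
1 0 0 1 1
0 1 0 0 1
0 0 1 0 0
1 1 0 1 1

After press 5 at (3,0):
1 0 0 1 1
0 1 0 0 1
1 0 1 0 0
0 0 0 1 1

After press 6 at (0,3):
1 0 1 0 0
0 1 0 1 1
1 0 1 0 0
0 0 0 1 1

After press 7 at (3,2):
1 0 1 0 0
0 1 0 1 1
1 0 0 0 0
0 1 1 0 1

After press 8 at (2,3):
1 0 1 0 0
0 1 0 0 1
1 0 1 1 1
0 1 1 1 1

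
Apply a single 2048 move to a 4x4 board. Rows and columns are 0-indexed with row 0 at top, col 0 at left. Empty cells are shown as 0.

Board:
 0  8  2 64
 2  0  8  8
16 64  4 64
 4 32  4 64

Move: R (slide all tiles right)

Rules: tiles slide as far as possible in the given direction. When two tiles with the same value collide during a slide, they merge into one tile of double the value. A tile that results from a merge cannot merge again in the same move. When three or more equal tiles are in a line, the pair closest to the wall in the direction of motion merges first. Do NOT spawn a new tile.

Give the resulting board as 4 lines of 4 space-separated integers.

Slide right:
row 0: [0, 8, 2, 64] -> [0, 8, 2, 64]
row 1: [2, 0, 8, 8] -> [0, 0, 2, 16]
row 2: [16, 64, 4, 64] -> [16, 64, 4, 64]
row 3: [4, 32, 4, 64] -> [4, 32, 4, 64]

Answer:  0  8  2 64
 0  0  2 16
16 64  4 64
 4 32  4 64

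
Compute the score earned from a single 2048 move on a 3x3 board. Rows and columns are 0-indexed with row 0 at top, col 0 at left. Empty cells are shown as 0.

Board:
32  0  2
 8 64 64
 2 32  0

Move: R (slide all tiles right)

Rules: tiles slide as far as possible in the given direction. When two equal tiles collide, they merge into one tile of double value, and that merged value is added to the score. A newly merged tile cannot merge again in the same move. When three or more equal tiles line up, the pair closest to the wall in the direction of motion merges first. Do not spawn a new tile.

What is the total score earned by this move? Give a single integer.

Slide right:
row 0: [32, 0, 2] -> [0, 32, 2]  score +0 (running 0)
row 1: [8, 64, 64] -> [0, 8, 128]  score +128 (running 128)
row 2: [2, 32, 0] -> [0, 2, 32]  score +0 (running 128)
Board after move:
  0  32   2
  0   8 128
  0   2  32

Answer: 128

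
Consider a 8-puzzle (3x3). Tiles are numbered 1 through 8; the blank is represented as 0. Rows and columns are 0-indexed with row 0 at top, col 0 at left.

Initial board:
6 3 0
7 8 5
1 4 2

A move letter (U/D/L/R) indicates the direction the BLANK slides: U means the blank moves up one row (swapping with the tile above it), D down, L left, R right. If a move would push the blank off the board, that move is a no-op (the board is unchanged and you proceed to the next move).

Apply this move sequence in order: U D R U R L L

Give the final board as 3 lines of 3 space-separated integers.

After move 1 (U):
6 3 0
7 8 5
1 4 2

After move 2 (D):
6 3 5
7 8 0
1 4 2

After move 3 (R):
6 3 5
7 8 0
1 4 2

After move 4 (U):
6 3 0
7 8 5
1 4 2

After move 5 (R):
6 3 0
7 8 5
1 4 2

After move 6 (L):
6 0 3
7 8 5
1 4 2

After move 7 (L):
0 6 3
7 8 5
1 4 2

Answer: 0 6 3
7 8 5
1 4 2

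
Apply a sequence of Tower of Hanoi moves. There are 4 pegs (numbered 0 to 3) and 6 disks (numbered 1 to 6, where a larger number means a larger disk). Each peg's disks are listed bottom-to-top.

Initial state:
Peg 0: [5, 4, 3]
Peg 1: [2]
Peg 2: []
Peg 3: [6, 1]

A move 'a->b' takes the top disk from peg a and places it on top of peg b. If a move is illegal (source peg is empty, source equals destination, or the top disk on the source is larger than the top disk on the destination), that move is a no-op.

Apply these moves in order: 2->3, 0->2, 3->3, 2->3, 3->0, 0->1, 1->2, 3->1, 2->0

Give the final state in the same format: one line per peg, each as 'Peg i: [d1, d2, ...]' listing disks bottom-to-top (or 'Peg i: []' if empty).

Answer: Peg 0: [5, 4, 1]
Peg 1: [2]
Peg 2: [3]
Peg 3: [6]

Derivation:
After move 1 (2->3):
Peg 0: [5, 4, 3]
Peg 1: [2]
Peg 2: []
Peg 3: [6, 1]

After move 2 (0->2):
Peg 0: [5, 4]
Peg 1: [2]
Peg 2: [3]
Peg 3: [6, 1]

After move 3 (3->3):
Peg 0: [5, 4]
Peg 1: [2]
Peg 2: [3]
Peg 3: [6, 1]

After move 4 (2->3):
Peg 0: [5, 4]
Peg 1: [2]
Peg 2: [3]
Peg 3: [6, 1]

After move 5 (3->0):
Peg 0: [5, 4, 1]
Peg 1: [2]
Peg 2: [3]
Peg 3: [6]

After move 6 (0->1):
Peg 0: [5, 4]
Peg 1: [2, 1]
Peg 2: [3]
Peg 3: [6]

After move 7 (1->2):
Peg 0: [5, 4]
Peg 1: [2]
Peg 2: [3, 1]
Peg 3: [6]

After move 8 (3->1):
Peg 0: [5, 4]
Peg 1: [2]
Peg 2: [3, 1]
Peg 3: [6]

After move 9 (2->0):
Peg 0: [5, 4, 1]
Peg 1: [2]
Peg 2: [3]
Peg 3: [6]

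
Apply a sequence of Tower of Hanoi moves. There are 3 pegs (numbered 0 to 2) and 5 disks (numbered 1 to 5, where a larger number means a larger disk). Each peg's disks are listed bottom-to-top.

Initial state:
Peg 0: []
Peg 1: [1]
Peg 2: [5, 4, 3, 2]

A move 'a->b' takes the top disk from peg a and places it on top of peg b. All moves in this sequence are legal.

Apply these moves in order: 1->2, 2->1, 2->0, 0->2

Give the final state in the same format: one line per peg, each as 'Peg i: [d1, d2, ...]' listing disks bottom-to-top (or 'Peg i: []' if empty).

After move 1 (1->2):
Peg 0: []
Peg 1: []
Peg 2: [5, 4, 3, 2, 1]

After move 2 (2->1):
Peg 0: []
Peg 1: [1]
Peg 2: [5, 4, 3, 2]

After move 3 (2->0):
Peg 0: [2]
Peg 1: [1]
Peg 2: [5, 4, 3]

After move 4 (0->2):
Peg 0: []
Peg 1: [1]
Peg 2: [5, 4, 3, 2]

Answer: Peg 0: []
Peg 1: [1]
Peg 2: [5, 4, 3, 2]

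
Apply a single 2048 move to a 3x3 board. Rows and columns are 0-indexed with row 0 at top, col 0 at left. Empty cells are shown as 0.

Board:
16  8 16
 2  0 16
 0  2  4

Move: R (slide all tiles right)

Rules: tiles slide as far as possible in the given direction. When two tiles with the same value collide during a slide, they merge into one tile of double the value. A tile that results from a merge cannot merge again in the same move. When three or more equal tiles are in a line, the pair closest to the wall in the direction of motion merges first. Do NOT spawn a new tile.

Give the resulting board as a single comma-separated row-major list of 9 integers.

Answer: 16, 8, 16, 0, 2, 16, 0, 2, 4

Derivation:
Slide right:
row 0: [16, 8, 16] -> [16, 8, 16]
row 1: [2, 0, 16] -> [0, 2, 16]
row 2: [0, 2, 4] -> [0, 2, 4]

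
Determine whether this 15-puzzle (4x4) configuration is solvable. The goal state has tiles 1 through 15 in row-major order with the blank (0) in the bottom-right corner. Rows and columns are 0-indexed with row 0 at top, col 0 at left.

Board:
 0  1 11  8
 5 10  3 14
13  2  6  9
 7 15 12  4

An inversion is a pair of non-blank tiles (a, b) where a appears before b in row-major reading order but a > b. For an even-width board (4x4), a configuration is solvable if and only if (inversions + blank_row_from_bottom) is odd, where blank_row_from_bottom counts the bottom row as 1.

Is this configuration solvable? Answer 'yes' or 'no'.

Answer: yes

Derivation:
Inversions: 45
Blank is in row 0 (0-indexed from top), which is row 4 counting from the bottom (bottom = 1).
45 + 4 = 49, which is odd, so the puzzle is solvable.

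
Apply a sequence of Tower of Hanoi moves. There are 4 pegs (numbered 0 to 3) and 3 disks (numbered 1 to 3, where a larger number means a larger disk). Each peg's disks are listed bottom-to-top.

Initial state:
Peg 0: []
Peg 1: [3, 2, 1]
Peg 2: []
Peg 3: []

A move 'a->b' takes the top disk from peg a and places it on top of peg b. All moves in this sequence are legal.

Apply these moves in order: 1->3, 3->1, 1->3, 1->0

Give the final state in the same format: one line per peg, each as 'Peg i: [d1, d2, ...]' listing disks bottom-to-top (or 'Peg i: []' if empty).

Answer: Peg 0: [2]
Peg 1: [3]
Peg 2: []
Peg 3: [1]

Derivation:
After move 1 (1->3):
Peg 0: []
Peg 1: [3, 2]
Peg 2: []
Peg 3: [1]

After move 2 (3->1):
Peg 0: []
Peg 1: [3, 2, 1]
Peg 2: []
Peg 3: []

After move 3 (1->3):
Peg 0: []
Peg 1: [3, 2]
Peg 2: []
Peg 3: [1]

After move 4 (1->0):
Peg 0: [2]
Peg 1: [3]
Peg 2: []
Peg 3: [1]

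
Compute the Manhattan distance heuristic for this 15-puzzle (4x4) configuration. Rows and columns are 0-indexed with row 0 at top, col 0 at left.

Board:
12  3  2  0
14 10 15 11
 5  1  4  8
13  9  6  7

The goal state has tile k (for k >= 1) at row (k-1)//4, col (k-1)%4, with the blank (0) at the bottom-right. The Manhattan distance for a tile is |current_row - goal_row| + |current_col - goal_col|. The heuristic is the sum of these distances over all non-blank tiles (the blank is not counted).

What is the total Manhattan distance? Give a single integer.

Answer: 31

Derivation:
Tile 12: (0,0)->(2,3) = 5
Tile 3: (0,1)->(0,2) = 1
Tile 2: (0,2)->(0,1) = 1
Tile 14: (1,0)->(3,1) = 3
Tile 10: (1,1)->(2,1) = 1
Tile 15: (1,2)->(3,2) = 2
Tile 11: (1,3)->(2,2) = 2
Tile 5: (2,0)->(1,0) = 1
Tile 1: (2,1)->(0,0) = 3
Tile 4: (2,2)->(0,3) = 3
Tile 8: (2,3)->(1,3) = 1
Tile 13: (3,0)->(3,0) = 0
Tile 9: (3,1)->(2,0) = 2
Tile 6: (3,2)->(1,1) = 3
Tile 7: (3,3)->(1,2) = 3
Sum: 5 + 1 + 1 + 3 + 1 + 2 + 2 + 1 + 3 + 3 + 1 + 0 + 2 + 3 + 3 = 31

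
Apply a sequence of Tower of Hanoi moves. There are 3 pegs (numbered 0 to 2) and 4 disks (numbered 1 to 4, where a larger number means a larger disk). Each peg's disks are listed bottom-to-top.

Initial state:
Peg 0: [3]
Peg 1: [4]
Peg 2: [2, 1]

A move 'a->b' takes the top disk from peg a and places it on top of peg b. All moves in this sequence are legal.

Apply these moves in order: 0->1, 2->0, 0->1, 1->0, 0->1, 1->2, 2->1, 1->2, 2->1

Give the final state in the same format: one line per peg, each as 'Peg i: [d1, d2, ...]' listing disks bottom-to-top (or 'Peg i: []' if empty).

Answer: Peg 0: []
Peg 1: [4, 3, 1]
Peg 2: [2]

Derivation:
After move 1 (0->1):
Peg 0: []
Peg 1: [4, 3]
Peg 2: [2, 1]

After move 2 (2->0):
Peg 0: [1]
Peg 1: [4, 3]
Peg 2: [2]

After move 3 (0->1):
Peg 0: []
Peg 1: [4, 3, 1]
Peg 2: [2]

After move 4 (1->0):
Peg 0: [1]
Peg 1: [4, 3]
Peg 2: [2]

After move 5 (0->1):
Peg 0: []
Peg 1: [4, 3, 1]
Peg 2: [2]

After move 6 (1->2):
Peg 0: []
Peg 1: [4, 3]
Peg 2: [2, 1]

After move 7 (2->1):
Peg 0: []
Peg 1: [4, 3, 1]
Peg 2: [2]

After move 8 (1->2):
Peg 0: []
Peg 1: [4, 3]
Peg 2: [2, 1]

After move 9 (2->1):
Peg 0: []
Peg 1: [4, 3, 1]
Peg 2: [2]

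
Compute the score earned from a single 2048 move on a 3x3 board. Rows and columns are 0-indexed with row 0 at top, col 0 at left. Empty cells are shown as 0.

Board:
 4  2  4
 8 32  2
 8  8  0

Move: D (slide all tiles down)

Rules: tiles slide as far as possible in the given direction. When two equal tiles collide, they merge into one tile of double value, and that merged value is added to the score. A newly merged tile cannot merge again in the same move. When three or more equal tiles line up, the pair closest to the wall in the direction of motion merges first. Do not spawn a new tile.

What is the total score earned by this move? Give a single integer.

Answer: 16

Derivation:
Slide down:
col 0: [4, 8, 8] -> [0, 4, 16]  score +16 (running 16)
col 1: [2, 32, 8] -> [2, 32, 8]  score +0 (running 16)
col 2: [4, 2, 0] -> [0, 4, 2]  score +0 (running 16)
Board after move:
 0  2  0
 4 32  4
16  8  2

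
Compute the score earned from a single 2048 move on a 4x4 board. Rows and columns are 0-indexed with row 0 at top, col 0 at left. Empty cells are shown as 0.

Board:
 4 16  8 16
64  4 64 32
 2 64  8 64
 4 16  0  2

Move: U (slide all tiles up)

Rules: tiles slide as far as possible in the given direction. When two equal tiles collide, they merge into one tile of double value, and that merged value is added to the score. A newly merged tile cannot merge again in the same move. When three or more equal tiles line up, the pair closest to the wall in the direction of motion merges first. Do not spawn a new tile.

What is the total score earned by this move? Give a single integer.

Answer: 0

Derivation:
Slide up:
col 0: [4, 64, 2, 4] -> [4, 64, 2, 4]  score +0 (running 0)
col 1: [16, 4, 64, 16] -> [16, 4, 64, 16]  score +0 (running 0)
col 2: [8, 64, 8, 0] -> [8, 64, 8, 0]  score +0 (running 0)
col 3: [16, 32, 64, 2] -> [16, 32, 64, 2]  score +0 (running 0)
Board after move:
 4 16  8 16
64  4 64 32
 2 64  8 64
 4 16  0  2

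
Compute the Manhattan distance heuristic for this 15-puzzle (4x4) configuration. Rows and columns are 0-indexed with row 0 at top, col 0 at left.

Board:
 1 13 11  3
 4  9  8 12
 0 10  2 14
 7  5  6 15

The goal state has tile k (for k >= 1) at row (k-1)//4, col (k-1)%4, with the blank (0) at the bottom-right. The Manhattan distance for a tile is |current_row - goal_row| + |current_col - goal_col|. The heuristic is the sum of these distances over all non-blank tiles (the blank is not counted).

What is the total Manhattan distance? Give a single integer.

Answer: 32

Derivation:
Tile 1: (0,0)->(0,0) = 0
Tile 13: (0,1)->(3,0) = 4
Tile 11: (0,2)->(2,2) = 2
Tile 3: (0,3)->(0,2) = 1
Tile 4: (1,0)->(0,3) = 4
Tile 9: (1,1)->(2,0) = 2
Tile 8: (1,2)->(1,3) = 1
Tile 12: (1,3)->(2,3) = 1
Tile 10: (2,1)->(2,1) = 0
Tile 2: (2,2)->(0,1) = 3
Tile 14: (2,3)->(3,1) = 3
Tile 7: (3,0)->(1,2) = 4
Tile 5: (3,1)->(1,0) = 3
Tile 6: (3,2)->(1,1) = 3
Tile 15: (3,3)->(3,2) = 1
Sum: 0 + 4 + 2 + 1 + 4 + 2 + 1 + 1 + 0 + 3 + 3 + 4 + 3 + 3 + 1 = 32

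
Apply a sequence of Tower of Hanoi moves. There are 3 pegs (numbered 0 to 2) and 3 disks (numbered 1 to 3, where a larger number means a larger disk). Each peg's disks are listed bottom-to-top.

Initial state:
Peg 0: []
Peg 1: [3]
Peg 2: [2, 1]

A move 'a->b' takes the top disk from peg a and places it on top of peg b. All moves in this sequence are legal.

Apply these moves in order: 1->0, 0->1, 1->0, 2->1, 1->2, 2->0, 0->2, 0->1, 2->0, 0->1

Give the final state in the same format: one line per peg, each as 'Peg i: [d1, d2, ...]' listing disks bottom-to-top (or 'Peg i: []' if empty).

After move 1 (1->0):
Peg 0: [3]
Peg 1: []
Peg 2: [2, 1]

After move 2 (0->1):
Peg 0: []
Peg 1: [3]
Peg 2: [2, 1]

After move 3 (1->0):
Peg 0: [3]
Peg 1: []
Peg 2: [2, 1]

After move 4 (2->1):
Peg 0: [3]
Peg 1: [1]
Peg 2: [2]

After move 5 (1->2):
Peg 0: [3]
Peg 1: []
Peg 2: [2, 1]

After move 6 (2->0):
Peg 0: [3, 1]
Peg 1: []
Peg 2: [2]

After move 7 (0->2):
Peg 0: [3]
Peg 1: []
Peg 2: [2, 1]

After move 8 (0->1):
Peg 0: []
Peg 1: [3]
Peg 2: [2, 1]

After move 9 (2->0):
Peg 0: [1]
Peg 1: [3]
Peg 2: [2]

After move 10 (0->1):
Peg 0: []
Peg 1: [3, 1]
Peg 2: [2]

Answer: Peg 0: []
Peg 1: [3, 1]
Peg 2: [2]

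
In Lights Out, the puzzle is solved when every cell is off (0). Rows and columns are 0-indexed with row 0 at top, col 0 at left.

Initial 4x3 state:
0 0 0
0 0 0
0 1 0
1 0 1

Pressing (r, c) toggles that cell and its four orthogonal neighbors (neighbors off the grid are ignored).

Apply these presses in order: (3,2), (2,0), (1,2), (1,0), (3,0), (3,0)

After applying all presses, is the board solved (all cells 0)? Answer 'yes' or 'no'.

After press 1 at (3,2):
0 0 0
0 0 0
0 1 1
1 1 0

After press 2 at (2,0):
0 0 0
1 0 0
1 0 1
0 1 0

After press 3 at (1,2):
0 0 1
1 1 1
1 0 0
0 1 0

After press 4 at (1,0):
1 0 1
0 0 1
0 0 0
0 1 0

After press 5 at (3,0):
1 0 1
0 0 1
1 0 0
1 0 0

After press 6 at (3,0):
1 0 1
0 0 1
0 0 0
0 1 0

Lights still on: 4

Answer: no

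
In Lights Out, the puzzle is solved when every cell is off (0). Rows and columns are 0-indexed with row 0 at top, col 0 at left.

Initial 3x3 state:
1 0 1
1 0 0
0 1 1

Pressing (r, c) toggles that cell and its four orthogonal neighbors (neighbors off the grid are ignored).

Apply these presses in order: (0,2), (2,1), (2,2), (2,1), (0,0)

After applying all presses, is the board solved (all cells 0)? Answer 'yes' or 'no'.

After press 1 at (0,2):
1 1 0
1 0 1
0 1 1

After press 2 at (2,1):
1 1 0
1 1 1
1 0 0

After press 3 at (2,2):
1 1 0
1 1 0
1 1 1

After press 4 at (2,1):
1 1 0
1 0 0
0 0 0

After press 5 at (0,0):
0 0 0
0 0 0
0 0 0

Lights still on: 0

Answer: yes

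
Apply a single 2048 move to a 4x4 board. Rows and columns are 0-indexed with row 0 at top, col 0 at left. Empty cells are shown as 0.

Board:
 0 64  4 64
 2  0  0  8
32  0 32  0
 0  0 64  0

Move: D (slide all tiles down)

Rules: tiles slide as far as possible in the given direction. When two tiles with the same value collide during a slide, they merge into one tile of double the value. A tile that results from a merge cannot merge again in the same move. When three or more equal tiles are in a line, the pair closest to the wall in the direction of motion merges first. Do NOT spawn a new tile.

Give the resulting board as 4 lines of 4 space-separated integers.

Slide down:
col 0: [0, 2, 32, 0] -> [0, 0, 2, 32]
col 1: [64, 0, 0, 0] -> [0, 0, 0, 64]
col 2: [4, 0, 32, 64] -> [0, 4, 32, 64]
col 3: [64, 8, 0, 0] -> [0, 0, 64, 8]

Answer:  0  0  0  0
 0  0  4  0
 2  0 32 64
32 64 64  8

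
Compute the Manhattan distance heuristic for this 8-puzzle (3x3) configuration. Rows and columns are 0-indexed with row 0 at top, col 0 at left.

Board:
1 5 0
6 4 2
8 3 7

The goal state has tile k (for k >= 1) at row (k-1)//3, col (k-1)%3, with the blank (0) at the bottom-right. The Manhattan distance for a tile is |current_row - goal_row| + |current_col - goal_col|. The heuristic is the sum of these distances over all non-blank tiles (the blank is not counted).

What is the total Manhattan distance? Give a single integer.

Answer: 12

Derivation:
Tile 1: at (0,0), goal (0,0), distance |0-0|+|0-0| = 0
Tile 5: at (0,1), goal (1,1), distance |0-1|+|1-1| = 1
Tile 6: at (1,0), goal (1,2), distance |1-1|+|0-2| = 2
Tile 4: at (1,1), goal (1,0), distance |1-1|+|1-0| = 1
Tile 2: at (1,2), goal (0,1), distance |1-0|+|2-1| = 2
Tile 8: at (2,0), goal (2,1), distance |2-2|+|0-1| = 1
Tile 3: at (2,1), goal (0,2), distance |2-0|+|1-2| = 3
Tile 7: at (2,2), goal (2,0), distance |2-2|+|2-0| = 2
Sum: 0 + 1 + 2 + 1 + 2 + 1 + 3 + 2 = 12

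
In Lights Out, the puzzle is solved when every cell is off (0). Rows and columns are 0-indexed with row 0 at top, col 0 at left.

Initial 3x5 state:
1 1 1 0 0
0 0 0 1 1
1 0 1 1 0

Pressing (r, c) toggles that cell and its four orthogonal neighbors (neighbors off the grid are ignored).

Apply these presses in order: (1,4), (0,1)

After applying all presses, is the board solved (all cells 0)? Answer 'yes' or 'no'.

Answer: no

Derivation:
After press 1 at (1,4):
1 1 1 0 1
0 0 0 0 0
1 0 1 1 1

After press 2 at (0,1):
0 0 0 0 1
0 1 0 0 0
1 0 1 1 1

Lights still on: 6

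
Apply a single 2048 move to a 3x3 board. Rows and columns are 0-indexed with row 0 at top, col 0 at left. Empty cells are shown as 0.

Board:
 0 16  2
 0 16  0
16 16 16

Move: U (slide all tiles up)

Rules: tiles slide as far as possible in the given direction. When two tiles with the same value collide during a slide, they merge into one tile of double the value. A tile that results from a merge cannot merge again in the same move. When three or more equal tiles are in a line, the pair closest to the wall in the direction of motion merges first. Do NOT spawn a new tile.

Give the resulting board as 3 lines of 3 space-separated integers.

Answer: 16 32  2
 0 16 16
 0  0  0

Derivation:
Slide up:
col 0: [0, 0, 16] -> [16, 0, 0]
col 1: [16, 16, 16] -> [32, 16, 0]
col 2: [2, 0, 16] -> [2, 16, 0]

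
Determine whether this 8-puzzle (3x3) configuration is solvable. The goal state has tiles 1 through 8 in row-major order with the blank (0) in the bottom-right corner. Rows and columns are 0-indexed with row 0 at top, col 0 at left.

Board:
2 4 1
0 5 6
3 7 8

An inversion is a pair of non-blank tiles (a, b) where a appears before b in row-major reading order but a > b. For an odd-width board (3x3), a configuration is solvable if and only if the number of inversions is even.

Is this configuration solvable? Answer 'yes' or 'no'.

Inversions (pairs i<j in row-major order where tile[i] > tile[j] > 0): 5
5 is odd, so the puzzle is not solvable.

Answer: no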